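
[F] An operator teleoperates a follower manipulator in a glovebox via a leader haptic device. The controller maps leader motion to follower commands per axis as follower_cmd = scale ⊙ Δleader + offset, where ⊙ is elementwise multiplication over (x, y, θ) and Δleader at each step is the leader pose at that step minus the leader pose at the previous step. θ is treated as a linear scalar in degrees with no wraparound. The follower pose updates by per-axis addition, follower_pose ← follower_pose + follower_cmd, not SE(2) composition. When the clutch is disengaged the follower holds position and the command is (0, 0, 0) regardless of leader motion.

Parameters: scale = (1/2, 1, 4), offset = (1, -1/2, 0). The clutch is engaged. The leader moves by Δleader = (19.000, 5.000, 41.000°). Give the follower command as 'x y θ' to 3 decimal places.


axis x: 1/2·19.000 + 1 = 10.500
axis y: 1·5.000 + -1/2 = 4.500
axis θ: 4·41.000 + 0 = 164.000

10.500 4.500 164.000


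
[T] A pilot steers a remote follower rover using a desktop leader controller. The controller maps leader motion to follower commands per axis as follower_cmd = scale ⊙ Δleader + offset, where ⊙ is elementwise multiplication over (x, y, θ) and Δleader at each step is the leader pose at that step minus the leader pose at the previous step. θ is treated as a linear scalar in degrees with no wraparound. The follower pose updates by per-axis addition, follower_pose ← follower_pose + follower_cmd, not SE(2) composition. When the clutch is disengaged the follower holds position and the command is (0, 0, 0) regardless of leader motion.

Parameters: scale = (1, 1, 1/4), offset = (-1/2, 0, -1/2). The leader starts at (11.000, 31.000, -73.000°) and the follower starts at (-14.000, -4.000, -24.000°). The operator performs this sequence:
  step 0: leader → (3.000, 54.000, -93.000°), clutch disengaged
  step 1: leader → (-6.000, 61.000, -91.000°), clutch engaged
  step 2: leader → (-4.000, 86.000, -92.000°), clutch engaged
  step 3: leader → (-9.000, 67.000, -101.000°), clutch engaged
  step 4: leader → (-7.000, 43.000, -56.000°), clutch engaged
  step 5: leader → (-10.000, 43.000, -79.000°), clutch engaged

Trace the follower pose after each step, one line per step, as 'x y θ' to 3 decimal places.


step 0: Δleader=(-8.000, 23.000, -20.000°), disengaged; cmd=(0,0,0) → follower holds at (-14.000, -4.000, -24.000°)
step 1: Δleader=(-9.000, 7.000, 2.000°), engaged; cmd=(-9.500, 7.000, 0.000°) → follower=(-23.500, 3.000, -24.000°)
step 2: Δleader=(2.000, 25.000, -1.000°), engaged; cmd=(1.500, 25.000, -0.750°) → follower=(-22.000, 28.000, -24.750°)
step 3: Δleader=(-5.000, -19.000, -9.000°), engaged; cmd=(-5.500, -19.000, -2.750°) → follower=(-27.500, 9.000, -27.500°)
step 4: Δleader=(2.000, -24.000, 45.000°), engaged; cmd=(1.500, -24.000, 10.750°) → follower=(-26.000, -15.000, -16.750°)
step 5: Δleader=(-3.000, 0.000, -23.000°), engaged; cmd=(-3.500, 0.000, -6.250°) → follower=(-29.500, -15.000, -23.000°)

-14.000 -4.000 -24.000
-23.500 3.000 -24.000
-22.000 28.000 -24.750
-27.500 9.000 -27.500
-26.000 -15.000 -16.750
-29.500 -15.000 -23.000


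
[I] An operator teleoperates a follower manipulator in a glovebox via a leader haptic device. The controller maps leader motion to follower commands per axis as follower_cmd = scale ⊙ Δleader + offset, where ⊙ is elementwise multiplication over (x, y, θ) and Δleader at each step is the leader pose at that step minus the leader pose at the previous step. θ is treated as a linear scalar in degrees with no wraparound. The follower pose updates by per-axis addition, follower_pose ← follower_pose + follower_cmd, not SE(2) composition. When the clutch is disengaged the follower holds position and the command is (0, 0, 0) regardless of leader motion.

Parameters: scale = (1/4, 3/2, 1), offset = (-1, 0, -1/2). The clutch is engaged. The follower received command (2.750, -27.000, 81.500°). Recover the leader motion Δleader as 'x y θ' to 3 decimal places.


axis x: (2.750 − -1) / (1/4) = 15.000
axis y: (-27.000 − 0) / (3/2) = -18.000
axis θ: (81.500 − -1/2) / (1) = 82.000

15.000 -18.000 82.000


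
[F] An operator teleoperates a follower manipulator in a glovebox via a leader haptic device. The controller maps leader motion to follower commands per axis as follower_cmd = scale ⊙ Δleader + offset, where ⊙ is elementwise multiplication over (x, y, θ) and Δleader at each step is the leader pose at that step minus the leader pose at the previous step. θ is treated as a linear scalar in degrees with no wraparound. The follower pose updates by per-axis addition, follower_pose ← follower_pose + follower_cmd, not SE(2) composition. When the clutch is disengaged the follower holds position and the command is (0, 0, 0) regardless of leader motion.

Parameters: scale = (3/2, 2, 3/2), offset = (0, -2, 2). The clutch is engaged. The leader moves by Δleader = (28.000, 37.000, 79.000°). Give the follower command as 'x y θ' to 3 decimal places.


42.000 72.000 120.500

axis x: 3/2·28.000 + 0 = 42.000
axis y: 2·37.000 + -2 = 72.000
axis θ: 3/2·79.000 + 2 = 120.500


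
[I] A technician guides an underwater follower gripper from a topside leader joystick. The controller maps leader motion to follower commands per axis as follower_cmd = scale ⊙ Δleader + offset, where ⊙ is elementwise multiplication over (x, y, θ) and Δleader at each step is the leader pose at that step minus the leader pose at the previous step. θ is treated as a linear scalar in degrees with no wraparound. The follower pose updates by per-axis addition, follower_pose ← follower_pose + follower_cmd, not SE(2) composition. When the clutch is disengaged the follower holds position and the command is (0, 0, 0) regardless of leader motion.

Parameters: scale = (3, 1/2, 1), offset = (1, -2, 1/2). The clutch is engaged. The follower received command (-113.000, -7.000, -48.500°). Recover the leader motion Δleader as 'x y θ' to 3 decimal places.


-38.000 -10.000 -49.000

axis x: (-113.000 − 1) / (3) = -38.000
axis y: (-7.000 − -2) / (1/2) = -10.000
axis θ: (-48.500 − 1/2) / (1) = -49.000


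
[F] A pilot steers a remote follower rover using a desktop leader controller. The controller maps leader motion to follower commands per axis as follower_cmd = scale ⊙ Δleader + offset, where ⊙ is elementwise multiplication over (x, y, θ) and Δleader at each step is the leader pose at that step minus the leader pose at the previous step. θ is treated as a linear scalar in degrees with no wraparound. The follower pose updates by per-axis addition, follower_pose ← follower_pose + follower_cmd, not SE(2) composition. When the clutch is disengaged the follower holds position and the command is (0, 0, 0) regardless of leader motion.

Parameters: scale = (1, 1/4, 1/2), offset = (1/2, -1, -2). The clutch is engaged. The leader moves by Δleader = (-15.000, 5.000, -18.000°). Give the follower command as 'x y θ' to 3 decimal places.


axis x: 1·-15.000 + 1/2 = -14.500
axis y: 1/4·5.000 + -1 = 0.250
axis θ: 1/2·-18.000 + -2 = -11.000

-14.500 0.250 -11.000


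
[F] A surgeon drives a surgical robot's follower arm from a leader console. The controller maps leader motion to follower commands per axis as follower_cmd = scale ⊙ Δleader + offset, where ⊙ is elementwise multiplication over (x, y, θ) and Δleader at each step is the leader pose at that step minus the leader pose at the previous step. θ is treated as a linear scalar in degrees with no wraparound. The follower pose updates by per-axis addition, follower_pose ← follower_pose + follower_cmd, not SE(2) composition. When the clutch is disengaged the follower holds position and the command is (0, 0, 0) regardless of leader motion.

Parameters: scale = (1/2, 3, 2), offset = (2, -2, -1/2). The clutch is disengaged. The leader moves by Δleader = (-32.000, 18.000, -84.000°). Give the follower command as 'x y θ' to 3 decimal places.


clutch disengaged → follower holds; cmd = (0, 0, 0)

0.000 0.000 0.000


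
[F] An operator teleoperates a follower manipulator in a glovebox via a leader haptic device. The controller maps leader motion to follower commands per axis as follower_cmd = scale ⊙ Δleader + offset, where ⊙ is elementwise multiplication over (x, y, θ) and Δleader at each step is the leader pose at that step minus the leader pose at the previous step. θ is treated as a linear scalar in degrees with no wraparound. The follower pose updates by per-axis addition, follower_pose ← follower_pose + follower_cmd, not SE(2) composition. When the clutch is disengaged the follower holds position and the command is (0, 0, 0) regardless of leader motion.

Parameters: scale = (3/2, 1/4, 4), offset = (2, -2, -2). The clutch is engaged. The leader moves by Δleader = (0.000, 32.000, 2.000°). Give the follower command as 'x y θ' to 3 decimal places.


axis x: 3/2·0.000 + 2 = 2.000
axis y: 1/4·32.000 + -2 = 6.000
axis θ: 4·2.000 + -2 = 6.000

2.000 6.000 6.000


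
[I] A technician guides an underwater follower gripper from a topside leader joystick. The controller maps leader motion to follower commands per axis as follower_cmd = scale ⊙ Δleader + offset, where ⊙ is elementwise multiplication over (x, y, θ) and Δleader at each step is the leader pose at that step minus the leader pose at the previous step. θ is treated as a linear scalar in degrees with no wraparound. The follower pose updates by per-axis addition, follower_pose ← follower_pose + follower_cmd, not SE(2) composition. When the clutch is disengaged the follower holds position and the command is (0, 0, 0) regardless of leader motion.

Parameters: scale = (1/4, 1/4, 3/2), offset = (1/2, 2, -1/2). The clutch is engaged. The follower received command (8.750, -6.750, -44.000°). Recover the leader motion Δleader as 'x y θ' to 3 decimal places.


33.000 -35.000 -29.000

axis x: (8.750 − 1/2) / (1/4) = 33.000
axis y: (-6.750 − 2) / (1/4) = -35.000
axis θ: (-44.000 − -1/2) / (3/2) = -29.000


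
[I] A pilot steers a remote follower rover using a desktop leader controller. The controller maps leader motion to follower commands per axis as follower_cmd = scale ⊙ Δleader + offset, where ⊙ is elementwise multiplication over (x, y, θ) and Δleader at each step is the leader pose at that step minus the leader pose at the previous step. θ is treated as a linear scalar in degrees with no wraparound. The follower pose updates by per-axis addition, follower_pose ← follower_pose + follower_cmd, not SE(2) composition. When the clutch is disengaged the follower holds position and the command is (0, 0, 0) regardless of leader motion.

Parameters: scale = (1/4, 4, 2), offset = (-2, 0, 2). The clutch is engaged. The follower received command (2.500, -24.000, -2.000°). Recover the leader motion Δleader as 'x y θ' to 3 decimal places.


axis x: (2.500 − -2) / (1/4) = 18.000
axis y: (-24.000 − 0) / (4) = -6.000
axis θ: (-2.000 − 2) / (2) = -2.000

18.000 -6.000 -2.000


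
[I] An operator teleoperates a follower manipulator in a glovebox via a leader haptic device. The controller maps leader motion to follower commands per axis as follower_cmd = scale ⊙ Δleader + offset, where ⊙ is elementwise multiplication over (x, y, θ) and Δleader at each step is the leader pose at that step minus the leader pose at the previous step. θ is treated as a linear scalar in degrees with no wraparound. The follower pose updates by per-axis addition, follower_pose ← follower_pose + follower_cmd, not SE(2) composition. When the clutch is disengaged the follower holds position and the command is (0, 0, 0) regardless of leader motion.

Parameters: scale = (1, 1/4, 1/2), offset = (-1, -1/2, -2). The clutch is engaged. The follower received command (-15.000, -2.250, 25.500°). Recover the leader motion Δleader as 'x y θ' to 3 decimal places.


-14.000 -7.000 55.000

axis x: (-15.000 − -1) / (1) = -14.000
axis y: (-2.250 − -1/2) / (1/4) = -7.000
axis θ: (25.500 − -2) / (1/2) = 55.000


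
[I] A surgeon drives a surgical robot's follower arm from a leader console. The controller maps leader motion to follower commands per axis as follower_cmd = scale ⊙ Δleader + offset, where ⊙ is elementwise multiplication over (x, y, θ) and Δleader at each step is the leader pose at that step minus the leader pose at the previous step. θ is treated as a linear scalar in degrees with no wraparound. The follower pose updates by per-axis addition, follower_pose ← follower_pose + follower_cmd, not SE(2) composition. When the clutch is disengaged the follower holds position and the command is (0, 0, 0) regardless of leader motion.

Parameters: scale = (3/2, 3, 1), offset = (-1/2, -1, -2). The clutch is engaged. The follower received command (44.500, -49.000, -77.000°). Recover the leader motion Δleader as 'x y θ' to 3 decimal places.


30.000 -16.000 -75.000

axis x: (44.500 − -1/2) / (3/2) = 30.000
axis y: (-49.000 − -1) / (3) = -16.000
axis θ: (-77.000 − -2) / (1) = -75.000


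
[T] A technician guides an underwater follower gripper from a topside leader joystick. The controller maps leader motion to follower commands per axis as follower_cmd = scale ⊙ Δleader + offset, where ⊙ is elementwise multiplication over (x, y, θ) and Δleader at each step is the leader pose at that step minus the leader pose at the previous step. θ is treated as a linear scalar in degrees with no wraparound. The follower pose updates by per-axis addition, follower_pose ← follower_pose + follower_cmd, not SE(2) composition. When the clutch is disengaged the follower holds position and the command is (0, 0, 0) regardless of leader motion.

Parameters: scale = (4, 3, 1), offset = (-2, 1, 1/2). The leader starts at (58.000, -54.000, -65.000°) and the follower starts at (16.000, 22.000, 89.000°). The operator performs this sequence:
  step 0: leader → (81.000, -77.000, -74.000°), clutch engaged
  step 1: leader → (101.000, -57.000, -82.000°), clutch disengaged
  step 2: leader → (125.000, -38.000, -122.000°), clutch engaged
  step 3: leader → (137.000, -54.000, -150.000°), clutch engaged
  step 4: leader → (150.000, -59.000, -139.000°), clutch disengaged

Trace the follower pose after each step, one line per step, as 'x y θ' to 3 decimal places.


step 0: Δleader=(23.000, -23.000, -9.000°), engaged; cmd=(90.000, -68.000, -8.500°) → follower=(106.000, -46.000, 80.500°)
step 1: Δleader=(20.000, 20.000, -8.000°), disengaged; cmd=(0,0,0) → follower holds at (106.000, -46.000, 80.500°)
step 2: Δleader=(24.000, 19.000, -40.000°), engaged; cmd=(94.000, 58.000, -39.500°) → follower=(200.000, 12.000, 41.000°)
step 3: Δleader=(12.000, -16.000, -28.000°), engaged; cmd=(46.000, -47.000, -27.500°) → follower=(246.000, -35.000, 13.500°)
step 4: Δleader=(13.000, -5.000, 11.000°), disengaged; cmd=(0,0,0) → follower holds at (246.000, -35.000, 13.500°)

106.000 -46.000 80.500
106.000 -46.000 80.500
200.000 12.000 41.000
246.000 -35.000 13.500
246.000 -35.000 13.500


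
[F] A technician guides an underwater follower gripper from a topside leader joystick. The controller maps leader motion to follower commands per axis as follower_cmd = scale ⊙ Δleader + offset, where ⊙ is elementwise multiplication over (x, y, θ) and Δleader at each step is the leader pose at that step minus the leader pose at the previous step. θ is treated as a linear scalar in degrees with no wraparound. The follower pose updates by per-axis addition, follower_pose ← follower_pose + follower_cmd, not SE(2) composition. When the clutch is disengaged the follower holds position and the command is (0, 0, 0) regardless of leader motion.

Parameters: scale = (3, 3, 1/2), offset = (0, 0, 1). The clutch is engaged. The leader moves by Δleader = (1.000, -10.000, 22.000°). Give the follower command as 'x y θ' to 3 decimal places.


3.000 -30.000 12.000

axis x: 3·1.000 + 0 = 3.000
axis y: 3·-10.000 + 0 = -30.000
axis θ: 1/2·22.000 + 1 = 12.000


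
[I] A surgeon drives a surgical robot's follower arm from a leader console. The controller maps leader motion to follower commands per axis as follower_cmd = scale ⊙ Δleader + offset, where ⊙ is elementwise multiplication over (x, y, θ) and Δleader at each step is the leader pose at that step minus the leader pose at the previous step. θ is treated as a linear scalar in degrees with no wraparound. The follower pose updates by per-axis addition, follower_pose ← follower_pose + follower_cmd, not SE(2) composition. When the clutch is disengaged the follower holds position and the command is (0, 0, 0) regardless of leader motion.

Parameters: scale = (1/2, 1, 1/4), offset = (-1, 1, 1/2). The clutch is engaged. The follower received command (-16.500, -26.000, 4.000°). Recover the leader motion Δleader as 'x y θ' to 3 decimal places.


-31.000 -27.000 14.000

axis x: (-16.500 − -1) / (1/2) = -31.000
axis y: (-26.000 − 1) / (1) = -27.000
axis θ: (4.000 − 1/2) / (1/4) = 14.000


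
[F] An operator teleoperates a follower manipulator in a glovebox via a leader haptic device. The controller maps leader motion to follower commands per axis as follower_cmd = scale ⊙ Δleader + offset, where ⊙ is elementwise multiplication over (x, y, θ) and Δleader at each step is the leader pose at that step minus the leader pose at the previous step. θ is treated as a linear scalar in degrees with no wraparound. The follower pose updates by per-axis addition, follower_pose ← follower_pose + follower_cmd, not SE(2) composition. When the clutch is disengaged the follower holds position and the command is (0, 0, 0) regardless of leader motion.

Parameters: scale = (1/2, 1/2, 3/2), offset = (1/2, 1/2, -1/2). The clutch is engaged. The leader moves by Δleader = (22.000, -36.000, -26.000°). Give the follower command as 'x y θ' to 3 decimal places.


axis x: 1/2·22.000 + 1/2 = 11.500
axis y: 1/2·-36.000 + 1/2 = -17.500
axis θ: 3/2·-26.000 + -1/2 = -39.500

11.500 -17.500 -39.500


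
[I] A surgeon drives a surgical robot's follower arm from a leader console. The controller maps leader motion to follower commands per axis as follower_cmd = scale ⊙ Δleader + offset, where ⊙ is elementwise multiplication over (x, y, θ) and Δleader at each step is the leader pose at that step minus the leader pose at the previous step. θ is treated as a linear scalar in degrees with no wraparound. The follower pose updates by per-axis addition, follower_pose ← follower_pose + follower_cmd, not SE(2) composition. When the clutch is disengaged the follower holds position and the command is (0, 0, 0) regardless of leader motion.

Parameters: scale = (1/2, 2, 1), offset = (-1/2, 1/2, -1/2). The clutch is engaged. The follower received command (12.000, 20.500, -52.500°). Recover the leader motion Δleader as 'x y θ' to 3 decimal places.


25.000 10.000 -52.000

axis x: (12.000 − -1/2) / (1/2) = 25.000
axis y: (20.500 − 1/2) / (2) = 10.000
axis θ: (-52.500 − -1/2) / (1) = -52.000


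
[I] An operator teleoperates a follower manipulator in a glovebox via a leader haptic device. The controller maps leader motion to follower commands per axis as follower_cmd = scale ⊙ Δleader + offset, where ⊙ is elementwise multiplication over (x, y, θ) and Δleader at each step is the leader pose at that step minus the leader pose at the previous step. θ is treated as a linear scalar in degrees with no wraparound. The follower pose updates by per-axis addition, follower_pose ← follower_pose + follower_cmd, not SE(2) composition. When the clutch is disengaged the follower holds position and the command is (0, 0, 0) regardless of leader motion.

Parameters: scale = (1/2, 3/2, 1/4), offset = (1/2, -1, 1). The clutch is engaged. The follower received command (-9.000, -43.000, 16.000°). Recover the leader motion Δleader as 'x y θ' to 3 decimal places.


-19.000 -28.000 60.000

axis x: (-9.000 − 1/2) / (1/2) = -19.000
axis y: (-43.000 − -1) / (3/2) = -28.000
axis θ: (16.000 − 1) / (1/4) = 60.000


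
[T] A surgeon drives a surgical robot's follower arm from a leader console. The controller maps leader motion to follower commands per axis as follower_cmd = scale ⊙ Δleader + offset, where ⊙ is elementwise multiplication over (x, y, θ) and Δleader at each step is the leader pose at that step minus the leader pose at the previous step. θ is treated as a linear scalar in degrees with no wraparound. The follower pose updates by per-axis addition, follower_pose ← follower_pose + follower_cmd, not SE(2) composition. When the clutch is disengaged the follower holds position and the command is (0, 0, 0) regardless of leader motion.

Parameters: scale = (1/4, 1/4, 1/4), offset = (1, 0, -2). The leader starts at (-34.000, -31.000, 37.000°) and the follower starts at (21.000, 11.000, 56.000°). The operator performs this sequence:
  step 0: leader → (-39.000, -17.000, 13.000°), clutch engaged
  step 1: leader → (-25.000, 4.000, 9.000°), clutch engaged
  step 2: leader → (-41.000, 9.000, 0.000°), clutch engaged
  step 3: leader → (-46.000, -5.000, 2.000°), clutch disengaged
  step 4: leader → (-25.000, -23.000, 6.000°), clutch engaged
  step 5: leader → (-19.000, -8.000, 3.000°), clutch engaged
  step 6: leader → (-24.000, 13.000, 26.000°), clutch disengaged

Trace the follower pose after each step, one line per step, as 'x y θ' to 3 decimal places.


step 0: Δleader=(-5.000, 14.000, -24.000°), engaged; cmd=(-0.250, 3.500, -8.000°) → follower=(20.750, 14.500, 48.000°)
step 1: Δleader=(14.000, 21.000, -4.000°), engaged; cmd=(4.500, 5.250, -3.000°) → follower=(25.250, 19.750, 45.000°)
step 2: Δleader=(-16.000, 5.000, -9.000°), engaged; cmd=(-3.000, 1.250, -4.250°) → follower=(22.250, 21.000, 40.750°)
step 3: Δleader=(-5.000, -14.000, 2.000°), disengaged; cmd=(0,0,0) → follower holds at (22.250, 21.000, 40.750°)
step 4: Δleader=(21.000, -18.000, 4.000°), engaged; cmd=(6.250, -4.500, -1.000°) → follower=(28.500, 16.500, 39.750°)
step 5: Δleader=(6.000, 15.000, -3.000°), engaged; cmd=(2.500, 3.750, -2.750°) → follower=(31.000, 20.250, 37.000°)
step 6: Δleader=(-5.000, 21.000, 23.000°), disengaged; cmd=(0,0,0) → follower holds at (31.000, 20.250, 37.000°)

20.750 14.500 48.000
25.250 19.750 45.000
22.250 21.000 40.750
22.250 21.000 40.750
28.500 16.500 39.750
31.000 20.250 37.000
31.000 20.250 37.000


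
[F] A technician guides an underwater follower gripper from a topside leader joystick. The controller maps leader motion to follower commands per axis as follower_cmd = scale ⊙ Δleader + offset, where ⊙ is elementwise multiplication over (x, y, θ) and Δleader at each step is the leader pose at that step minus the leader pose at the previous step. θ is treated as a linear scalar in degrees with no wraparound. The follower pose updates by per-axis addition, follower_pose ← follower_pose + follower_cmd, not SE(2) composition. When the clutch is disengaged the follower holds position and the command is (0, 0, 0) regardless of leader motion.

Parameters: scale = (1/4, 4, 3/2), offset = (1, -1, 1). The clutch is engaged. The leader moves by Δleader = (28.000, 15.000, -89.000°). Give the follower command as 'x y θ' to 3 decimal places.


8.000 59.000 -132.500

axis x: 1/4·28.000 + 1 = 8.000
axis y: 4·15.000 + -1 = 59.000
axis θ: 3/2·-89.000 + 1 = -132.500


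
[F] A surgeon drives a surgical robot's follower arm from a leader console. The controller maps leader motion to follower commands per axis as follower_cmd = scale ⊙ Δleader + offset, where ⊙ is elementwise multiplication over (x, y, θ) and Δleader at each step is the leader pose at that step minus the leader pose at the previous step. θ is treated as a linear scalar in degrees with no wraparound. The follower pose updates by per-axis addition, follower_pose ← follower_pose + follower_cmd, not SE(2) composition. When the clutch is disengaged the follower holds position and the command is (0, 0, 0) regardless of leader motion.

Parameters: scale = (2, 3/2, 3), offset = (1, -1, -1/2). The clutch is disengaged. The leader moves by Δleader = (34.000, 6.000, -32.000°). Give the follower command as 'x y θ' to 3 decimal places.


0.000 0.000 0.000

clutch disengaged → follower holds; cmd = (0, 0, 0)


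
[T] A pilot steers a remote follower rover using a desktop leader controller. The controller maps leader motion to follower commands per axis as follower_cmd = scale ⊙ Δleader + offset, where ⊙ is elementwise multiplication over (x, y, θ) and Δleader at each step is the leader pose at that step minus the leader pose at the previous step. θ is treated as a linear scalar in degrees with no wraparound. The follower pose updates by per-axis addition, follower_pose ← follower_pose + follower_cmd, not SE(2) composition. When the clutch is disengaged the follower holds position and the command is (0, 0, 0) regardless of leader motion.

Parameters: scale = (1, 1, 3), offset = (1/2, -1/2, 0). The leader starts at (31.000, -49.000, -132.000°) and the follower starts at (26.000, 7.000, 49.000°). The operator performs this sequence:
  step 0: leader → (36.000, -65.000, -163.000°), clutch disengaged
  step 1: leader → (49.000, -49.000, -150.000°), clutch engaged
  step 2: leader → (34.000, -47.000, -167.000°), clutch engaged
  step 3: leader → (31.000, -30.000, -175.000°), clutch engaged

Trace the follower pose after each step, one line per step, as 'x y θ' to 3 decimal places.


step 0: Δleader=(5.000, -16.000, -31.000°), disengaged; cmd=(0,0,0) → follower holds at (26.000, 7.000, 49.000°)
step 1: Δleader=(13.000, 16.000, 13.000°), engaged; cmd=(13.500, 15.500, 39.000°) → follower=(39.500, 22.500, 88.000°)
step 2: Δleader=(-15.000, 2.000, -17.000°), engaged; cmd=(-14.500, 1.500, -51.000°) → follower=(25.000, 24.000, 37.000°)
step 3: Δleader=(-3.000, 17.000, -8.000°), engaged; cmd=(-2.500, 16.500, -24.000°) → follower=(22.500, 40.500, 13.000°)

26.000 7.000 49.000
39.500 22.500 88.000
25.000 24.000 37.000
22.500 40.500 13.000


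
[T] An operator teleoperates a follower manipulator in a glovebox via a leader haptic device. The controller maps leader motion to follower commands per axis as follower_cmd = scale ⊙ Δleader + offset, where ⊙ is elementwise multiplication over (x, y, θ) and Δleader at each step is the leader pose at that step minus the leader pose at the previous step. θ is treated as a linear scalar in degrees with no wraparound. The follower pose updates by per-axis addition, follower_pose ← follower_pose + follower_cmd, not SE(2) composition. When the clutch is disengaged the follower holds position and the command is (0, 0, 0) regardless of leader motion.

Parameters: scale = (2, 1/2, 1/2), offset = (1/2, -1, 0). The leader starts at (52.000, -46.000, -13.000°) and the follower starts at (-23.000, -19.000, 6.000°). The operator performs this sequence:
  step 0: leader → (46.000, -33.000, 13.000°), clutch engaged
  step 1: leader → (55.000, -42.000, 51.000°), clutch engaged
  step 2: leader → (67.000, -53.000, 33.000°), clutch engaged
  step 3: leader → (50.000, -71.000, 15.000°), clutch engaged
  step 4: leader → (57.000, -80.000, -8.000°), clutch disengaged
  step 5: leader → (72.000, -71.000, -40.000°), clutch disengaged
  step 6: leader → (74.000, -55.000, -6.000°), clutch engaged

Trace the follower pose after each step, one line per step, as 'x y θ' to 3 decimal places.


-34.500 -13.500 19.000
-16.000 -19.000 38.000
8.500 -25.500 29.000
-25.000 -35.500 20.000
-25.000 -35.500 20.000
-25.000 -35.500 20.000
-20.500 -28.500 37.000

step 0: Δleader=(-6.000, 13.000, 26.000°), engaged; cmd=(-11.500, 5.500, 13.000°) → follower=(-34.500, -13.500, 19.000°)
step 1: Δleader=(9.000, -9.000, 38.000°), engaged; cmd=(18.500, -5.500, 19.000°) → follower=(-16.000, -19.000, 38.000°)
step 2: Δleader=(12.000, -11.000, -18.000°), engaged; cmd=(24.500, -6.500, -9.000°) → follower=(8.500, -25.500, 29.000°)
step 3: Δleader=(-17.000, -18.000, -18.000°), engaged; cmd=(-33.500, -10.000, -9.000°) → follower=(-25.000, -35.500, 20.000°)
step 4: Δleader=(7.000, -9.000, -23.000°), disengaged; cmd=(0,0,0) → follower holds at (-25.000, -35.500, 20.000°)
step 5: Δleader=(15.000, 9.000, -32.000°), disengaged; cmd=(0,0,0) → follower holds at (-25.000, -35.500, 20.000°)
step 6: Δleader=(2.000, 16.000, 34.000°), engaged; cmd=(4.500, 7.000, 17.000°) → follower=(-20.500, -28.500, 37.000°)


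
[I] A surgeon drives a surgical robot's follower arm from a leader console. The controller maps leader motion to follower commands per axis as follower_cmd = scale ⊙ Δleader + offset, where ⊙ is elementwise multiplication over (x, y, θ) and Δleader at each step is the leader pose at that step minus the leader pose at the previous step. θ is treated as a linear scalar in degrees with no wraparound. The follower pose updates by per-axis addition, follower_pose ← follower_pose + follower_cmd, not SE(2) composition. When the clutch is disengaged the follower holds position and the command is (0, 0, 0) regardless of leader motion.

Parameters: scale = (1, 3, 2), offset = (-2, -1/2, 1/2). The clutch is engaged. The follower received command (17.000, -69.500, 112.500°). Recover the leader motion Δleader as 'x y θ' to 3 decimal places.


axis x: (17.000 − -2) / (1) = 19.000
axis y: (-69.500 − -1/2) / (3) = -23.000
axis θ: (112.500 − 1/2) / (2) = 56.000

19.000 -23.000 56.000


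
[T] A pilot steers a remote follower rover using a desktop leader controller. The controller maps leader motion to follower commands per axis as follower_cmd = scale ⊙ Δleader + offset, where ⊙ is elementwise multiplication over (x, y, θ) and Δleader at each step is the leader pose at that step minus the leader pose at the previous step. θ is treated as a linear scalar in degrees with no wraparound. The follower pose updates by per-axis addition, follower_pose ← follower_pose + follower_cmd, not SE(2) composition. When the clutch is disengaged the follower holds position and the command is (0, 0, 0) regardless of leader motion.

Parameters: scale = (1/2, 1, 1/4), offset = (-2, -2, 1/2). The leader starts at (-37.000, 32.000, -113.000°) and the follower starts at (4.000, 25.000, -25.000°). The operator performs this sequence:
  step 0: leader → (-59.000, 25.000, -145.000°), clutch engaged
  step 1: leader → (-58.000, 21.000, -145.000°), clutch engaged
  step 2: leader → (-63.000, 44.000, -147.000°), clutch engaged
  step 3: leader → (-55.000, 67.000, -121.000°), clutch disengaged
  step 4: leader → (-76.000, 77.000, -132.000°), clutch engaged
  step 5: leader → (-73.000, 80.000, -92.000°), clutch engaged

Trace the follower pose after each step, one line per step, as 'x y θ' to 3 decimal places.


step 0: Δleader=(-22.000, -7.000, -32.000°), engaged; cmd=(-13.000, -9.000, -7.500°) → follower=(-9.000, 16.000, -32.500°)
step 1: Δleader=(1.000, -4.000, 0.000°), engaged; cmd=(-1.500, -6.000, 0.500°) → follower=(-10.500, 10.000, -32.000°)
step 2: Δleader=(-5.000, 23.000, -2.000°), engaged; cmd=(-4.500, 21.000, 0.000°) → follower=(-15.000, 31.000, -32.000°)
step 3: Δleader=(8.000, 23.000, 26.000°), disengaged; cmd=(0,0,0) → follower holds at (-15.000, 31.000, -32.000°)
step 4: Δleader=(-21.000, 10.000, -11.000°), engaged; cmd=(-12.500, 8.000, -2.250°) → follower=(-27.500, 39.000, -34.250°)
step 5: Δleader=(3.000, 3.000, 40.000°), engaged; cmd=(-0.500, 1.000, 10.500°) → follower=(-28.000, 40.000, -23.750°)

-9.000 16.000 -32.500
-10.500 10.000 -32.000
-15.000 31.000 -32.000
-15.000 31.000 -32.000
-27.500 39.000 -34.250
-28.000 40.000 -23.750


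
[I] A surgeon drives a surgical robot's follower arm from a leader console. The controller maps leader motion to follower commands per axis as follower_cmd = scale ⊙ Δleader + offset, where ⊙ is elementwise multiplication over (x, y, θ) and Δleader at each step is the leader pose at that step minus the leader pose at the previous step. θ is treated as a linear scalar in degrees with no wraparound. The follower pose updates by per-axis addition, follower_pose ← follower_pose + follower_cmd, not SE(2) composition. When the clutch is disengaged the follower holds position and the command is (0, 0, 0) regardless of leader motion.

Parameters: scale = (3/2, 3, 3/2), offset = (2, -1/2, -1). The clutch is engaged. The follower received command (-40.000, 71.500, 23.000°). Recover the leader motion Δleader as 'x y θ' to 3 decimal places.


axis x: (-40.000 − 2) / (3/2) = -28.000
axis y: (71.500 − -1/2) / (3) = 24.000
axis θ: (23.000 − -1) / (3/2) = 16.000

-28.000 24.000 16.000


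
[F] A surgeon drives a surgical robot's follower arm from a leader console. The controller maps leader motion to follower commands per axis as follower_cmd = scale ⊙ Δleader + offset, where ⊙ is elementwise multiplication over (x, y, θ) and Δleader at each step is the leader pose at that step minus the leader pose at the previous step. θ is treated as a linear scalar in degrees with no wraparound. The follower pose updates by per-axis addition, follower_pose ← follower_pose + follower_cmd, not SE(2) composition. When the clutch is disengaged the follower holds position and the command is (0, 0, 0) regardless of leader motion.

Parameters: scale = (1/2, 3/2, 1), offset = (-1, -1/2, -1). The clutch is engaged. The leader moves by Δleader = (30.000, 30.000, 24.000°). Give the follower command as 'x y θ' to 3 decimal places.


axis x: 1/2·30.000 + -1 = 14.000
axis y: 3/2·30.000 + -1/2 = 44.500
axis θ: 1·24.000 + -1 = 23.000

14.000 44.500 23.000


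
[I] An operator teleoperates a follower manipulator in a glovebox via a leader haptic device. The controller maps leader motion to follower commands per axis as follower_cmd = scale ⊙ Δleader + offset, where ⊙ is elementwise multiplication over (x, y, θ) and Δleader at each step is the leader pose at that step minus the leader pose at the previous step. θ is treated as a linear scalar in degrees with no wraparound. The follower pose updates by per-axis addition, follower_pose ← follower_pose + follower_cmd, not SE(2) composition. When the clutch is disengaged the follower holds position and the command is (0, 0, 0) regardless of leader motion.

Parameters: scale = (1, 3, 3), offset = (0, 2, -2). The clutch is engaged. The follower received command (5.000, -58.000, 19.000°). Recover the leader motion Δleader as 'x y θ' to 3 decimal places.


axis x: (5.000 − 0) / (1) = 5.000
axis y: (-58.000 − 2) / (3) = -20.000
axis θ: (19.000 − -2) / (3) = 7.000

5.000 -20.000 7.000


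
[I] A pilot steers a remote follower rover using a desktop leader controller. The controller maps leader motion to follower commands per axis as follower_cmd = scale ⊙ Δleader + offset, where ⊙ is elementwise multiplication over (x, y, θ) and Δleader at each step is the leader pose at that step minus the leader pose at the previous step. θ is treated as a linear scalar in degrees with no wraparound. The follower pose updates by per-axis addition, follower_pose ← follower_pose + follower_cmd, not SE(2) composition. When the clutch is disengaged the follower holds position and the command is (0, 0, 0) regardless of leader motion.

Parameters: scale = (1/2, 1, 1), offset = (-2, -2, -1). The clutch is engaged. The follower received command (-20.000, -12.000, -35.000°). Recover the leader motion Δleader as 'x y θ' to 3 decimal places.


axis x: (-20.000 − -2) / (1/2) = -36.000
axis y: (-12.000 − -2) / (1) = -10.000
axis θ: (-35.000 − -1) / (1) = -34.000

-36.000 -10.000 -34.000


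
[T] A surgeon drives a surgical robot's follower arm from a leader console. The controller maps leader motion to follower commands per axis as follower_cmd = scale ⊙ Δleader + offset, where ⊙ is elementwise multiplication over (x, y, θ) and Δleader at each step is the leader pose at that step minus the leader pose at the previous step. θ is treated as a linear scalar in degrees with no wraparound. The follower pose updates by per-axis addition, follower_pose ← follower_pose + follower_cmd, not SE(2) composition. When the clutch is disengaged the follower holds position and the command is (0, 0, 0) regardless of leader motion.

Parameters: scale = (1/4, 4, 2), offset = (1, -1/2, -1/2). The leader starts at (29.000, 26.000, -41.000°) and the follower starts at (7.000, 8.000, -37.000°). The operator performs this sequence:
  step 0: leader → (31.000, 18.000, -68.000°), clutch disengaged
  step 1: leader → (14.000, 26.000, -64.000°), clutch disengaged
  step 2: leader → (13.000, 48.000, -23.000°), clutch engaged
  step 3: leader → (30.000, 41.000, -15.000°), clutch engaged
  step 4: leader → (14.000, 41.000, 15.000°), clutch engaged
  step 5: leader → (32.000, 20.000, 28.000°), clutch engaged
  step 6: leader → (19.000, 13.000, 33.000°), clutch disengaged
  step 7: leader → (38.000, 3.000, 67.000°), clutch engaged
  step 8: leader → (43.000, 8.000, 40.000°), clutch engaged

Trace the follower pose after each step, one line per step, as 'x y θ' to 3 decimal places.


7.000 8.000 -37.000
7.000 8.000 -37.000
7.750 95.500 44.500
13.000 67.000 60.000
10.000 66.500 119.500
15.500 -18.000 145.000
15.500 -18.000 145.000
21.250 -58.500 212.500
23.500 -39.000 158.000

step 0: Δleader=(2.000, -8.000, -27.000°), disengaged; cmd=(0,0,0) → follower holds at (7.000, 8.000, -37.000°)
step 1: Δleader=(-17.000, 8.000, 4.000°), disengaged; cmd=(0,0,0) → follower holds at (7.000, 8.000, -37.000°)
step 2: Δleader=(-1.000, 22.000, 41.000°), engaged; cmd=(0.750, 87.500, 81.500°) → follower=(7.750, 95.500, 44.500°)
step 3: Δleader=(17.000, -7.000, 8.000°), engaged; cmd=(5.250, -28.500, 15.500°) → follower=(13.000, 67.000, 60.000°)
step 4: Δleader=(-16.000, 0.000, 30.000°), engaged; cmd=(-3.000, -0.500, 59.500°) → follower=(10.000, 66.500, 119.500°)
step 5: Δleader=(18.000, -21.000, 13.000°), engaged; cmd=(5.500, -84.500, 25.500°) → follower=(15.500, -18.000, 145.000°)
step 6: Δleader=(-13.000, -7.000, 5.000°), disengaged; cmd=(0,0,0) → follower holds at (15.500, -18.000, 145.000°)
step 7: Δleader=(19.000, -10.000, 34.000°), engaged; cmd=(5.750, -40.500, 67.500°) → follower=(21.250, -58.500, 212.500°)
step 8: Δleader=(5.000, 5.000, -27.000°), engaged; cmd=(2.250, 19.500, -54.500°) → follower=(23.500, -39.000, 158.000°)


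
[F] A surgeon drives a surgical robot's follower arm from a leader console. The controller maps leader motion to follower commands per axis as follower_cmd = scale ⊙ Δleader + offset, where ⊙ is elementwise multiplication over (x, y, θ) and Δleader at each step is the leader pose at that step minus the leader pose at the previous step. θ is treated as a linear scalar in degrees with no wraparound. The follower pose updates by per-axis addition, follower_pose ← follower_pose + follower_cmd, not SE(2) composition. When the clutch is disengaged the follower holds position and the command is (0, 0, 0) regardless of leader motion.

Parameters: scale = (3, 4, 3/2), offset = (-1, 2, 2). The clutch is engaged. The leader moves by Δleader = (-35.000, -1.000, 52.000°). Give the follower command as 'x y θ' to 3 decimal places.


axis x: 3·-35.000 + -1 = -106.000
axis y: 4·-1.000 + 2 = -2.000
axis θ: 3/2·52.000 + 2 = 80.000

-106.000 -2.000 80.000


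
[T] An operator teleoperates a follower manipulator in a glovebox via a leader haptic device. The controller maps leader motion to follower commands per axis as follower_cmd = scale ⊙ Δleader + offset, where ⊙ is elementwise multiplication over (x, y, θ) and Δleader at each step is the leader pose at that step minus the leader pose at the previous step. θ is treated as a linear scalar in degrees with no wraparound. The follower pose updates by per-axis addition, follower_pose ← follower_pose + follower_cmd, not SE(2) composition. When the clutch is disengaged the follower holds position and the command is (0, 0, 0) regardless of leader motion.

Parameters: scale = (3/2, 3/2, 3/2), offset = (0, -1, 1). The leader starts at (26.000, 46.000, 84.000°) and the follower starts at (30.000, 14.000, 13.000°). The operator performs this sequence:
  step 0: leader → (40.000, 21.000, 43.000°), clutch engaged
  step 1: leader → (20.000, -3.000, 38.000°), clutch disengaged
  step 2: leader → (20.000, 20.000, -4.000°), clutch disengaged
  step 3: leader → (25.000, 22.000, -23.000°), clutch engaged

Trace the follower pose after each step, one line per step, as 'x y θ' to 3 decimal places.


51.000 -24.500 -47.500
51.000 -24.500 -47.500
51.000 -24.500 -47.500
58.500 -22.500 -75.000

step 0: Δleader=(14.000, -25.000, -41.000°), engaged; cmd=(21.000, -38.500, -60.500°) → follower=(51.000, -24.500, -47.500°)
step 1: Δleader=(-20.000, -24.000, -5.000°), disengaged; cmd=(0,0,0) → follower holds at (51.000, -24.500, -47.500°)
step 2: Δleader=(0.000, 23.000, -42.000°), disengaged; cmd=(0,0,0) → follower holds at (51.000, -24.500, -47.500°)
step 3: Δleader=(5.000, 2.000, -19.000°), engaged; cmd=(7.500, 2.000, -27.500°) → follower=(58.500, -22.500, -75.000°)
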